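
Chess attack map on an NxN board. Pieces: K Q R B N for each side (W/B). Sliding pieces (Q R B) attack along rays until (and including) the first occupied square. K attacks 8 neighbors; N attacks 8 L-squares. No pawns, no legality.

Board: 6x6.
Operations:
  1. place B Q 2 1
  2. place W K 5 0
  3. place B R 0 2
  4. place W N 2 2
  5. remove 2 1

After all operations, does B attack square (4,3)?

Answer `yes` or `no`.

Answer: no

Derivation:
Op 1: place BQ@(2,1)
Op 2: place WK@(5,0)
Op 3: place BR@(0,2)
Op 4: place WN@(2,2)
Op 5: remove (2,1)
Per-piece attacks for B:
  BR@(0,2): attacks (0,3) (0,4) (0,5) (0,1) (0,0) (1,2) (2,2) [ray(1,0) blocked at (2,2)]
B attacks (4,3): no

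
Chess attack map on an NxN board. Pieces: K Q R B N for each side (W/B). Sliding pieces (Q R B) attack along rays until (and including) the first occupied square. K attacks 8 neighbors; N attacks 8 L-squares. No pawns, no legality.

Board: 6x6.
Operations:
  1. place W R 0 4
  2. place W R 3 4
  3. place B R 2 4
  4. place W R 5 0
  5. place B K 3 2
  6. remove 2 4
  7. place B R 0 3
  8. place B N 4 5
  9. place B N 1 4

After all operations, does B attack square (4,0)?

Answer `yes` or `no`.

Answer: no

Derivation:
Op 1: place WR@(0,4)
Op 2: place WR@(3,4)
Op 3: place BR@(2,4)
Op 4: place WR@(5,0)
Op 5: place BK@(3,2)
Op 6: remove (2,4)
Op 7: place BR@(0,3)
Op 8: place BN@(4,5)
Op 9: place BN@(1,4)
Per-piece attacks for B:
  BR@(0,3): attacks (0,4) (0,2) (0,1) (0,0) (1,3) (2,3) (3,3) (4,3) (5,3) [ray(0,1) blocked at (0,4)]
  BN@(1,4): attacks (3,5) (2,2) (3,3) (0,2)
  BK@(3,2): attacks (3,3) (3,1) (4,2) (2,2) (4,3) (4,1) (2,3) (2,1)
  BN@(4,5): attacks (5,3) (3,3) (2,4)
B attacks (4,0): no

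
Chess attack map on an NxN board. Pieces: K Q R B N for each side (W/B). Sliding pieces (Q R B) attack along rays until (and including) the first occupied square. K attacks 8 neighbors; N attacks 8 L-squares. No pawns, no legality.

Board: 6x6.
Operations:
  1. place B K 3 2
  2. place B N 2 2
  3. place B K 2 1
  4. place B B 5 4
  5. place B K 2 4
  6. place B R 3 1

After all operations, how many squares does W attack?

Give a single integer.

Op 1: place BK@(3,2)
Op 2: place BN@(2,2)
Op 3: place BK@(2,1)
Op 4: place BB@(5,4)
Op 5: place BK@(2,4)
Op 6: place BR@(3,1)
Per-piece attacks for W:
Union (0 distinct): (none)

Answer: 0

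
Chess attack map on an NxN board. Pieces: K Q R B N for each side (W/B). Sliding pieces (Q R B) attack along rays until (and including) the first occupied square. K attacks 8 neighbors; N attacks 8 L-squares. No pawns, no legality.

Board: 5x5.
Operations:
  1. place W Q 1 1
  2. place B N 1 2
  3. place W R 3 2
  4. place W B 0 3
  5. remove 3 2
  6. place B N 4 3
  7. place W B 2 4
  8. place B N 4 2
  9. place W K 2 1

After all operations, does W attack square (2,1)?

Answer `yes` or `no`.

Answer: yes

Derivation:
Op 1: place WQ@(1,1)
Op 2: place BN@(1,2)
Op 3: place WR@(3,2)
Op 4: place WB@(0,3)
Op 5: remove (3,2)
Op 6: place BN@(4,3)
Op 7: place WB@(2,4)
Op 8: place BN@(4,2)
Op 9: place WK@(2,1)
Per-piece attacks for W:
  WB@(0,3): attacks (1,4) (1,2) [ray(1,-1) blocked at (1,2)]
  WQ@(1,1): attacks (1,2) (1,0) (2,1) (0,1) (2,2) (3,3) (4,4) (2,0) (0,2) (0,0) [ray(0,1) blocked at (1,2); ray(1,0) blocked at (2,1)]
  WK@(2,1): attacks (2,2) (2,0) (3,1) (1,1) (3,2) (3,0) (1,2) (1,0)
  WB@(2,4): attacks (3,3) (4,2) (1,3) (0,2) [ray(1,-1) blocked at (4,2)]
W attacks (2,1): yes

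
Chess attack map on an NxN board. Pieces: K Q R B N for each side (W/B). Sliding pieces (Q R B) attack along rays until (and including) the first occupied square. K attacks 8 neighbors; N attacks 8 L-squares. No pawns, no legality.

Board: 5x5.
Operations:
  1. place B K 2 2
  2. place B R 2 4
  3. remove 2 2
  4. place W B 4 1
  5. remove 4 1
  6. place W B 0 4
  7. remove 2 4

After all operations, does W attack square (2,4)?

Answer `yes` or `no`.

Answer: no

Derivation:
Op 1: place BK@(2,2)
Op 2: place BR@(2,4)
Op 3: remove (2,2)
Op 4: place WB@(4,1)
Op 5: remove (4,1)
Op 6: place WB@(0,4)
Op 7: remove (2,4)
Per-piece attacks for W:
  WB@(0,4): attacks (1,3) (2,2) (3,1) (4,0)
W attacks (2,4): no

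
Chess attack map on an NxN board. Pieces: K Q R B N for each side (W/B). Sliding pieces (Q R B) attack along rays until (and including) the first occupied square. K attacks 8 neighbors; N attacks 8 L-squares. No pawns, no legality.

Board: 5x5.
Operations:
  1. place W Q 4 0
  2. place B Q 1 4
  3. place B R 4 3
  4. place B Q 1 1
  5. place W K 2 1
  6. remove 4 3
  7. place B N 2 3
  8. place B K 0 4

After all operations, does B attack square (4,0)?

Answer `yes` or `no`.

Answer: no

Derivation:
Op 1: place WQ@(4,0)
Op 2: place BQ@(1,4)
Op 3: place BR@(4,3)
Op 4: place BQ@(1,1)
Op 5: place WK@(2,1)
Op 6: remove (4,3)
Op 7: place BN@(2,3)
Op 8: place BK@(0,4)
Per-piece attacks for B:
  BK@(0,4): attacks (0,3) (1,4) (1,3)
  BQ@(1,1): attacks (1,2) (1,3) (1,4) (1,0) (2,1) (0,1) (2,2) (3,3) (4,4) (2,0) (0,2) (0,0) [ray(0,1) blocked at (1,4); ray(1,0) blocked at (2,1)]
  BQ@(1,4): attacks (1,3) (1,2) (1,1) (2,4) (3,4) (4,4) (0,4) (2,3) (0,3) [ray(0,-1) blocked at (1,1); ray(-1,0) blocked at (0,4); ray(1,-1) blocked at (2,3)]
  BN@(2,3): attacks (4,4) (0,4) (3,1) (4,2) (1,1) (0,2)
B attacks (4,0): no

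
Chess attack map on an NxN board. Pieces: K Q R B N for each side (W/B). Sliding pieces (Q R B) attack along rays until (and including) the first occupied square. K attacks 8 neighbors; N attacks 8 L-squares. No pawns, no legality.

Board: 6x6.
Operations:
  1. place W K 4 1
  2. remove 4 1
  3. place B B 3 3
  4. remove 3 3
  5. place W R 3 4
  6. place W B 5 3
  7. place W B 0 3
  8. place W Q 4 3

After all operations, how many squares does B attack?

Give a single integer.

Op 1: place WK@(4,1)
Op 2: remove (4,1)
Op 3: place BB@(3,3)
Op 4: remove (3,3)
Op 5: place WR@(3,4)
Op 6: place WB@(5,3)
Op 7: place WB@(0,3)
Op 8: place WQ@(4,3)
Per-piece attacks for B:
Union (0 distinct): (none)

Answer: 0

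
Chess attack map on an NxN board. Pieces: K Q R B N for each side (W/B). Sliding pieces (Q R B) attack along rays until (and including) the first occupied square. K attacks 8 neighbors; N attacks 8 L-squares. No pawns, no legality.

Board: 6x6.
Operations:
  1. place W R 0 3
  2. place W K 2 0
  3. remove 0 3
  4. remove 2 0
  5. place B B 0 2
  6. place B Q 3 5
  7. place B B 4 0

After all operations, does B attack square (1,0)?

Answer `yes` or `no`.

Answer: no

Derivation:
Op 1: place WR@(0,3)
Op 2: place WK@(2,0)
Op 3: remove (0,3)
Op 4: remove (2,0)
Op 5: place BB@(0,2)
Op 6: place BQ@(3,5)
Op 7: place BB@(4,0)
Per-piece attacks for B:
  BB@(0,2): attacks (1,3) (2,4) (3,5) (1,1) (2,0) [ray(1,1) blocked at (3,5)]
  BQ@(3,5): attacks (3,4) (3,3) (3,2) (3,1) (3,0) (4,5) (5,5) (2,5) (1,5) (0,5) (4,4) (5,3) (2,4) (1,3) (0,2) [ray(-1,-1) blocked at (0,2)]
  BB@(4,0): attacks (5,1) (3,1) (2,2) (1,3) (0,4)
B attacks (1,0): no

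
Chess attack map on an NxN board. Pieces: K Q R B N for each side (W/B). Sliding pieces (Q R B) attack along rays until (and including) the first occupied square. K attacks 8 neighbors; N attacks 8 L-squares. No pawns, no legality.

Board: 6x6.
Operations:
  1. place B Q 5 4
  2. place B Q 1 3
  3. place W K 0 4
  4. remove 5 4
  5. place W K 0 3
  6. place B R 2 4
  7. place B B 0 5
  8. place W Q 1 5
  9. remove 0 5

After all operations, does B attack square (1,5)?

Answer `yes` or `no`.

Op 1: place BQ@(5,4)
Op 2: place BQ@(1,3)
Op 3: place WK@(0,4)
Op 4: remove (5,4)
Op 5: place WK@(0,3)
Op 6: place BR@(2,4)
Op 7: place BB@(0,5)
Op 8: place WQ@(1,5)
Op 9: remove (0,5)
Per-piece attacks for B:
  BQ@(1,3): attacks (1,4) (1,5) (1,2) (1,1) (1,0) (2,3) (3,3) (4,3) (5,3) (0,3) (2,4) (2,2) (3,1) (4,0) (0,4) (0,2) [ray(0,1) blocked at (1,5); ray(-1,0) blocked at (0,3); ray(1,1) blocked at (2,4); ray(-1,1) blocked at (0,4)]
  BR@(2,4): attacks (2,5) (2,3) (2,2) (2,1) (2,0) (3,4) (4,4) (5,4) (1,4) (0,4) [ray(-1,0) blocked at (0,4)]
B attacks (1,5): yes

Answer: yes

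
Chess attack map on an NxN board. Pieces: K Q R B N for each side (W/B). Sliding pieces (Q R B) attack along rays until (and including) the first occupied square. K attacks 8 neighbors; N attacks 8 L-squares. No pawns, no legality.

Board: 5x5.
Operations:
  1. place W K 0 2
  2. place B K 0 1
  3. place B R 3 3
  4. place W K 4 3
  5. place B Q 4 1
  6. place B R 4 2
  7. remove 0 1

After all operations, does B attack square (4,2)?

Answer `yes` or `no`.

Op 1: place WK@(0,2)
Op 2: place BK@(0,1)
Op 3: place BR@(3,3)
Op 4: place WK@(4,3)
Op 5: place BQ@(4,1)
Op 6: place BR@(4,2)
Op 7: remove (0,1)
Per-piece attacks for B:
  BR@(3,3): attacks (3,4) (3,2) (3,1) (3,0) (4,3) (2,3) (1,3) (0,3) [ray(1,0) blocked at (4,3)]
  BQ@(4,1): attacks (4,2) (4,0) (3,1) (2,1) (1,1) (0,1) (3,2) (2,3) (1,4) (3,0) [ray(0,1) blocked at (4,2)]
  BR@(4,2): attacks (4,3) (4,1) (3,2) (2,2) (1,2) (0,2) [ray(0,1) blocked at (4,3); ray(0,-1) blocked at (4,1); ray(-1,0) blocked at (0,2)]
B attacks (4,2): yes

Answer: yes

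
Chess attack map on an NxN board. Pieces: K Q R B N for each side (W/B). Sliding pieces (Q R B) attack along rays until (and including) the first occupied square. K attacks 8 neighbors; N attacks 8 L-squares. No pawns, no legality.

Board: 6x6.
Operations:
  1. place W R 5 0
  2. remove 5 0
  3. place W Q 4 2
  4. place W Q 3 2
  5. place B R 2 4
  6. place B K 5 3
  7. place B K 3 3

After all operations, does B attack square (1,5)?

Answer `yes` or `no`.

Answer: no

Derivation:
Op 1: place WR@(5,0)
Op 2: remove (5,0)
Op 3: place WQ@(4,2)
Op 4: place WQ@(3,2)
Op 5: place BR@(2,4)
Op 6: place BK@(5,3)
Op 7: place BK@(3,3)
Per-piece attacks for B:
  BR@(2,4): attacks (2,5) (2,3) (2,2) (2,1) (2,0) (3,4) (4,4) (5,4) (1,4) (0,4)
  BK@(3,3): attacks (3,4) (3,2) (4,3) (2,3) (4,4) (4,2) (2,4) (2,2)
  BK@(5,3): attacks (5,4) (5,2) (4,3) (4,4) (4,2)
B attacks (1,5): no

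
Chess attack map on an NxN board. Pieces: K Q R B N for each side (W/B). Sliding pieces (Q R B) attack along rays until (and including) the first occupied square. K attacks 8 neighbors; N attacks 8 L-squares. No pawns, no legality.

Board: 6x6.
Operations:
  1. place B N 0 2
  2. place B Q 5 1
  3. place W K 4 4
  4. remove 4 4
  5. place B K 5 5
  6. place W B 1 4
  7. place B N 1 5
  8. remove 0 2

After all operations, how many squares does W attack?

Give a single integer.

Answer: 7

Derivation:
Op 1: place BN@(0,2)
Op 2: place BQ@(5,1)
Op 3: place WK@(4,4)
Op 4: remove (4,4)
Op 5: place BK@(5,5)
Op 6: place WB@(1,4)
Op 7: place BN@(1,5)
Op 8: remove (0,2)
Per-piece attacks for W:
  WB@(1,4): attacks (2,5) (2,3) (3,2) (4,1) (5,0) (0,5) (0,3)
Union (7 distinct): (0,3) (0,5) (2,3) (2,5) (3,2) (4,1) (5,0)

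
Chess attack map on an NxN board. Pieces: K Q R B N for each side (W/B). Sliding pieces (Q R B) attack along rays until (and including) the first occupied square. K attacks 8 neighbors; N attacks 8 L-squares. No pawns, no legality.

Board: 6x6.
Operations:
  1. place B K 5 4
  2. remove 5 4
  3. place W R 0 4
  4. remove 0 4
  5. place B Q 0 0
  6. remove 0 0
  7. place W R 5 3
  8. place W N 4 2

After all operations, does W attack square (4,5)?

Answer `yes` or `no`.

Answer: no

Derivation:
Op 1: place BK@(5,4)
Op 2: remove (5,4)
Op 3: place WR@(0,4)
Op 4: remove (0,4)
Op 5: place BQ@(0,0)
Op 6: remove (0,0)
Op 7: place WR@(5,3)
Op 8: place WN@(4,2)
Per-piece attacks for W:
  WN@(4,2): attacks (5,4) (3,4) (2,3) (5,0) (3,0) (2,1)
  WR@(5,3): attacks (5,4) (5,5) (5,2) (5,1) (5,0) (4,3) (3,3) (2,3) (1,3) (0,3)
W attacks (4,5): no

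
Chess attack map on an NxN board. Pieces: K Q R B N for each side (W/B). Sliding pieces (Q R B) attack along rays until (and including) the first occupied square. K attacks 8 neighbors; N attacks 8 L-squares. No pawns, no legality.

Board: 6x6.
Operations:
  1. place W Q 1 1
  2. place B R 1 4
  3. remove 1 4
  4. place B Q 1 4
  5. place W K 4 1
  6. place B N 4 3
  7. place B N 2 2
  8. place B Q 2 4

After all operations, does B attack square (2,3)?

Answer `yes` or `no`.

Answer: yes

Derivation:
Op 1: place WQ@(1,1)
Op 2: place BR@(1,4)
Op 3: remove (1,4)
Op 4: place BQ@(1,4)
Op 5: place WK@(4,1)
Op 6: place BN@(4,3)
Op 7: place BN@(2,2)
Op 8: place BQ@(2,4)
Per-piece attacks for B:
  BQ@(1,4): attacks (1,5) (1,3) (1,2) (1,1) (2,4) (0,4) (2,5) (2,3) (3,2) (4,1) (0,5) (0,3) [ray(0,-1) blocked at (1,1); ray(1,0) blocked at (2,4); ray(1,-1) blocked at (4,1)]
  BN@(2,2): attacks (3,4) (4,3) (1,4) (0,3) (3,0) (4,1) (1,0) (0,1)
  BQ@(2,4): attacks (2,5) (2,3) (2,2) (3,4) (4,4) (5,4) (1,4) (3,5) (3,3) (4,2) (5,1) (1,5) (1,3) (0,2) [ray(0,-1) blocked at (2,2); ray(-1,0) blocked at (1,4)]
  BN@(4,3): attacks (5,5) (3,5) (2,4) (5,1) (3,1) (2,2)
B attacks (2,3): yes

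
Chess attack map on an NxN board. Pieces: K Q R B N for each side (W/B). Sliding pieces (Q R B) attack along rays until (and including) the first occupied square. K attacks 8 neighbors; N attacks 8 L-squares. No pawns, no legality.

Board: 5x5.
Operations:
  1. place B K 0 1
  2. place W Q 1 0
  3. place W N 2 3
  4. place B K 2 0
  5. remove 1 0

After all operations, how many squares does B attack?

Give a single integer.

Answer: 8

Derivation:
Op 1: place BK@(0,1)
Op 2: place WQ@(1,0)
Op 3: place WN@(2,3)
Op 4: place BK@(2,0)
Op 5: remove (1,0)
Per-piece attacks for B:
  BK@(0,1): attacks (0,2) (0,0) (1,1) (1,2) (1,0)
  BK@(2,0): attacks (2,1) (3,0) (1,0) (3,1) (1,1)
Union (8 distinct): (0,0) (0,2) (1,0) (1,1) (1,2) (2,1) (3,0) (3,1)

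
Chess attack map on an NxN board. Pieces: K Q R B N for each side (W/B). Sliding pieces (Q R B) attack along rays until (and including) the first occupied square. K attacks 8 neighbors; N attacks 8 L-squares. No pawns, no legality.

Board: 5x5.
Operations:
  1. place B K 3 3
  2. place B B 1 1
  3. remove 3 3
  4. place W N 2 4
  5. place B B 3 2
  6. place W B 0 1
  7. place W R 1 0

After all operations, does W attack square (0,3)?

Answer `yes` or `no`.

Answer: yes

Derivation:
Op 1: place BK@(3,3)
Op 2: place BB@(1,1)
Op 3: remove (3,3)
Op 4: place WN@(2,4)
Op 5: place BB@(3,2)
Op 6: place WB@(0,1)
Op 7: place WR@(1,0)
Per-piece attacks for W:
  WB@(0,1): attacks (1,2) (2,3) (3,4) (1,0) [ray(1,-1) blocked at (1,0)]
  WR@(1,0): attacks (1,1) (2,0) (3,0) (4,0) (0,0) [ray(0,1) blocked at (1,1)]
  WN@(2,4): attacks (3,2) (4,3) (1,2) (0,3)
W attacks (0,3): yes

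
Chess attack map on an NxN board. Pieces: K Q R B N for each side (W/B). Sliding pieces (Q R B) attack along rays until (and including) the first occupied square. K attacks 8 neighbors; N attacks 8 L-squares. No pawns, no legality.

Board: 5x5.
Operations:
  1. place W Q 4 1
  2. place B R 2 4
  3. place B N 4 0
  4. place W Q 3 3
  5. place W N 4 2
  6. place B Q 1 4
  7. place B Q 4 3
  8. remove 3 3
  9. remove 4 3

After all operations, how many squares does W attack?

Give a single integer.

Answer: 11

Derivation:
Op 1: place WQ@(4,1)
Op 2: place BR@(2,4)
Op 3: place BN@(4,0)
Op 4: place WQ@(3,3)
Op 5: place WN@(4,2)
Op 6: place BQ@(1,4)
Op 7: place BQ@(4,3)
Op 8: remove (3,3)
Op 9: remove (4,3)
Per-piece attacks for W:
  WQ@(4,1): attacks (4,2) (4,0) (3,1) (2,1) (1,1) (0,1) (3,2) (2,3) (1,4) (3,0) [ray(0,1) blocked at (4,2); ray(0,-1) blocked at (4,0); ray(-1,1) blocked at (1,4)]
  WN@(4,2): attacks (3,4) (2,3) (3,0) (2,1)
Union (11 distinct): (0,1) (1,1) (1,4) (2,1) (2,3) (3,0) (3,1) (3,2) (3,4) (4,0) (4,2)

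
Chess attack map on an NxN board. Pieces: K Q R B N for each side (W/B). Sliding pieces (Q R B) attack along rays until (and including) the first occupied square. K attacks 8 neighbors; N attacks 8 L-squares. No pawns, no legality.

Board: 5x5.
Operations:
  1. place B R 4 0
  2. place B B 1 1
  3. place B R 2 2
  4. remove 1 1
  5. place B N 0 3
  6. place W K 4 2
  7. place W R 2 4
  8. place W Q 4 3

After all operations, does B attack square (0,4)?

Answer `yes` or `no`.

Answer: no

Derivation:
Op 1: place BR@(4,0)
Op 2: place BB@(1,1)
Op 3: place BR@(2,2)
Op 4: remove (1,1)
Op 5: place BN@(0,3)
Op 6: place WK@(4,2)
Op 7: place WR@(2,4)
Op 8: place WQ@(4,3)
Per-piece attacks for B:
  BN@(0,3): attacks (2,4) (1,1) (2,2)
  BR@(2,2): attacks (2,3) (2,4) (2,1) (2,0) (3,2) (4,2) (1,2) (0,2) [ray(0,1) blocked at (2,4); ray(1,0) blocked at (4,2)]
  BR@(4,0): attacks (4,1) (4,2) (3,0) (2,0) (1,0) (0,0) [ray(0,1) blocked at (4,2)]
B attacks (0,4): no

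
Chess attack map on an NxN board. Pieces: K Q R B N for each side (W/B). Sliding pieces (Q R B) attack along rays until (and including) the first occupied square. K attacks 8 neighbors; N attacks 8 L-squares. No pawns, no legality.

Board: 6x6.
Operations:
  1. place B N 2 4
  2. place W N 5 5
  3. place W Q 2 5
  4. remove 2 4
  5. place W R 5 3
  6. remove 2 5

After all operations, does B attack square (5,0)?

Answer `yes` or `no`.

Op 1: place BN@(2,4)
Op 2: place WN@(5,5)
Op 3: place WQ@(2,5)
Op 4: remove (2,4)
Op 5: place WR@(5,3)
Op 6: remove (2,5)
Per-piece attacks for B:
B attacks (5,0): no

Answer: no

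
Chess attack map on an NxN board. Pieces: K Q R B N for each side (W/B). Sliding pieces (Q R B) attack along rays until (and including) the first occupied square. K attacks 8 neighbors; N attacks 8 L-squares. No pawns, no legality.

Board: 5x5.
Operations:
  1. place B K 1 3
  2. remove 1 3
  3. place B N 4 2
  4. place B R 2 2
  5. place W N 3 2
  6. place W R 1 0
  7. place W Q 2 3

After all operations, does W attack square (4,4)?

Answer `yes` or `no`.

Op 1: place BK@(1,3)
Op 2: remove (1,3)
Op 3: place BN@(4,2)
Op 4: place BR@(2,2)
Op 5: place WN@(3,2)
Op 6: place WR@(1,0)
Op 7: place WQ@(2,3)
Per-piece attacks for W:
  WR@(1,0): attacks (1,1) (1,2) (1,3) (1,4) (2,0) (3,0) (4,0) (0,0)
  WQ@(2,3): attacks (2,4) (2,2) (3,3) (4,3) (1,3) (0,3) (3,4) (3,2) (1,4) (1,2) (0,1) [ray(0,-1) blocked at (2,2); ray(1,-1) blocked at (3,2)]
  WN@(3,2): attacks (4,4) (2,4) (1,3) (4,0) (2,0) (1,1)
W attacks (4,4): yes

Answer: yes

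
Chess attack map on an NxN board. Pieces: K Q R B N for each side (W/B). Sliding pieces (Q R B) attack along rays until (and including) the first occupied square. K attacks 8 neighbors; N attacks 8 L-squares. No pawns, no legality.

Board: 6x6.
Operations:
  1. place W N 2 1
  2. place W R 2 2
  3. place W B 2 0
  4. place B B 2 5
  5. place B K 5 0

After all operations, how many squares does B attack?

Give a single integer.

Answer: 8

Derivation:
Op 1: place WN@(2,1)
Op 2: place WR@(2,2)
Op 3: place WB@(2,0)
Op 4: place BB@(2,5)
Op 5: place BK@(5,0)
Per-piece attacks for B:
  BB@(2,5): attacks (3,4) (4,3) (5,2) (1,4) (0,3)
  BK@(5,0): attacks (5,1) (4,0) (4,1)
Union (8 distinct): (0,3) (1,4) (3,4) (4,0) (4,1) (4,3) (5,1) (5,2)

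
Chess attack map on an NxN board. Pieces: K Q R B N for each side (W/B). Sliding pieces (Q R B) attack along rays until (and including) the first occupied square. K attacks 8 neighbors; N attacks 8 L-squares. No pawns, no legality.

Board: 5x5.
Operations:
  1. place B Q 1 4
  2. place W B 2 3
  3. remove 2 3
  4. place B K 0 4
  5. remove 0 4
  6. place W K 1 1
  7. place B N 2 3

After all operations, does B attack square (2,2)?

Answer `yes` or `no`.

Answer: no

Derivation:
Op 1: place BQ@(1,4)
Op 2: place WB@(2,3)
Op 3: remove (2,3)
Op 4: place BK@(0,4)
Op 5: remove (0,4)
Op 6: place WK@(1,1)
Op 7: place BN@(2,3)
Per-piece attacks for B:
  BQ@(1,4): attacks (1,3) (1,2) (1,1) (2,4) (3,4) (4,4) (0,4) (2,3) (0,3) [ray(0,-1) blocked at (1,1); ray(1,-1) blocked at (2,3)]
  BN@(2,3): attacks (4,4) (0,4) (3,1) (4,2) (1,1) (0,2)
B attacks (2,2): no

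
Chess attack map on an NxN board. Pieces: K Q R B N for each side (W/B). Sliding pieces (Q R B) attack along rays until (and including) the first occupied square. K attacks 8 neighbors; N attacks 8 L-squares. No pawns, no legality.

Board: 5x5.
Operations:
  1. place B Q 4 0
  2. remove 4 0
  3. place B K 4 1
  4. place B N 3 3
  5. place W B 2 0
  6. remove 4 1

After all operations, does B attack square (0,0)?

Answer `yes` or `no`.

Answer: no

Derivation:
Op 1: place BQ@(4,0)
Op 2: remove (4,0)
Op 3: place BK@(4,1)
Op 4: place BN@(3,3)
Op 5: place WB@(2,0)
Op 6: remove (4,1)
Per-piece attacks for B:
  BN@(3,3): attacks (1,4) (4,1) (2,1) (1,2)
B attacks (0,0): no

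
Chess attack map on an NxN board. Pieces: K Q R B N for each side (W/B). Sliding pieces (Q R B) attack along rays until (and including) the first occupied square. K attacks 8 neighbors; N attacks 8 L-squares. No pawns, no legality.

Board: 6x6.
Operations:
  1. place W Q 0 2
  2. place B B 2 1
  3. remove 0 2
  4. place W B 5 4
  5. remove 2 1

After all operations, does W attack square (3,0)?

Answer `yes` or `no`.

Op 1: place WQ@(0,2)
Op 2: place BB@(2,1)
Op 3: remove (0,2)
Op 4: place WB@(5,4)
Op 5: remove (2,1)
Per-piece attacks for W:
  WB@(5,4): attacks (4,5) (4,3) (3,2) (2,1) (1,0)
W attacks (3,0): no

Answer: no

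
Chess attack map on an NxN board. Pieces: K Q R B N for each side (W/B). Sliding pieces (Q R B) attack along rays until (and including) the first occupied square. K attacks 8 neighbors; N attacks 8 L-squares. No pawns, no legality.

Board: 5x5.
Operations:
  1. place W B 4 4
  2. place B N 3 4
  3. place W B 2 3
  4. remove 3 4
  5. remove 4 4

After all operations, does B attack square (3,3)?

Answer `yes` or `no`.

Op 1: place WB@(4,4)
Op 2: place BN@(3,4)
Op 3: place WB@(2,3)
Op 4: remove (3,4)
Op 5: remove (4,4)
Per-piece attacks for B:
B attacks (3,3): no

Answer: no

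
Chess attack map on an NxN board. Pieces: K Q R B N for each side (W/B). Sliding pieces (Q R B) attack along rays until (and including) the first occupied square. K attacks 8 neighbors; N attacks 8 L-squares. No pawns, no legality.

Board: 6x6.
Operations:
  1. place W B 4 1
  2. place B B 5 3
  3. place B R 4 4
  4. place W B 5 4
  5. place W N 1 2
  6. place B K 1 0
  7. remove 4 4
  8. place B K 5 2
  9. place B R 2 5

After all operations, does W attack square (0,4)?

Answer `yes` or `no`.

Answer: yes

Derivation:
Op 1: place WB@(4,1)
Op 2: place BB@(5,3)
Op 3: place BR@(4,4)
Op 4: place WB@(5,4)
Op 5: place WN@(1,2)
Op 6: place BK@(1,0)
Op 7: remove (4,4)
Op 8: place BK@(5,2)
Op 9: place BR@(2,5)
Per-piece attacks for W:
  WN@(1,2): attacks (2,4) (3,3) (0,4) (2,0) (3,1) (0,0)
  WB@(4,1): attacks (5,2) (5,0) (3,2) (2,3) (1,4) (0,5) (3,0) [ray(1,1) blocked at (5,2)]
  WB@(5,4): attacks (4,5) (4,3) (3,2) (2,1) (1,0) [ray(-1,-1) blocked at (1,0)]
W attacks (0,4): yes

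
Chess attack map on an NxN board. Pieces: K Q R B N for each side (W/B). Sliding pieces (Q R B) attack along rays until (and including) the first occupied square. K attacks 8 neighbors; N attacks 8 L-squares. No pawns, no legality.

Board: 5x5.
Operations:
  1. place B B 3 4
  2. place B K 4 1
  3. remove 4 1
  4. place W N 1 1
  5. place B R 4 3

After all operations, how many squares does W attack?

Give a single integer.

Answer: 4

Derivation:
Op 1: place BB@(3,4)
Op 2: place BK@(4,1)
Op 3: remove (4,1)
Op 4: place WN@(1,1)
Op 5: place BR@(4,3)
Per-piece attacks for W:
  WN@(1,1): attacks (2,3) (3,2) (0,3) (3,0)
Union (4 distinct): (0,3) (2,3) (3,0) (3,2)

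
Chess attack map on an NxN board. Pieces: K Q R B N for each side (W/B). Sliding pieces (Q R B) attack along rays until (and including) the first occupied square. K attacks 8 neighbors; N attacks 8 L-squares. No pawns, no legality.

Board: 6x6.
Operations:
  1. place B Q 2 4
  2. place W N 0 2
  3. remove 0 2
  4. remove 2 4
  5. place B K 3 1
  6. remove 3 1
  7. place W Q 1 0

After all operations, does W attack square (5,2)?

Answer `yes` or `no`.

Answer: no

Derivation:
Op 1: place BQ@(2,4)
Op 2: place WN@(0,2)
Op 3: remove (0,2)
Op 4: remove (2,4)
Op 5: place BK@(3,1)
Op 6: remove (3,1)
Op 7: place WQ@(1,0)
Per-piece attacks for W:
  WQ@(1,0): attacks (1,1) (1,2) (1,3) (1,4) (1,5) (2,0) (3,0) (4,0) (5,0) (0,0) (2,1) (3,2) (4,3) (5,4) (0,1)
W attacks (5,2): no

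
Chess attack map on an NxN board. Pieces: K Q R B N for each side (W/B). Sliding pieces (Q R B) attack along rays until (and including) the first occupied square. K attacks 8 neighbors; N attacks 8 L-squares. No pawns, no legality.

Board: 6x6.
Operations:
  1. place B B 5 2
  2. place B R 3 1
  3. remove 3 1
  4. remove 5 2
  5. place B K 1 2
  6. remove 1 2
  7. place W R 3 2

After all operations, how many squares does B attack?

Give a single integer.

Op 1: place BB@(5,2)
Op 2: place BR@(3,1)
Op 3: remove (3,1)
Op 4: remove (5,2)
Op 5: place BK@(1,2)
Op 6: remove (1,2)
Op 7: place WR@(3,2)
Per-piece attacks for B:
Union (0 distinct): (none)

Answer: 0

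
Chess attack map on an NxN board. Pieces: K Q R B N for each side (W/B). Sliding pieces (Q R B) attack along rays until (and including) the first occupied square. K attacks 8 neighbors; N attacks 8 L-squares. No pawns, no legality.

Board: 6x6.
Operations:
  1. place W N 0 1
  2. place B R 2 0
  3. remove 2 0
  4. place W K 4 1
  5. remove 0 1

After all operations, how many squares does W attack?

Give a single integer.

Op 1: place WN@(0,1)
Op 2: place BR@(2,0)
Op 3: remove (2,0)
Op 4: place WK@(4,1)
Op 5: remove (0,1)
Per-piece attacks for W:
  WK@(4,1): attacks (4,2) (4,0) (5,1) (3,1) (5,2) (5,0) (3,2) (3,0)
Union (8 distinct): (3,0) (3,1) (3,2) (4,0) (4,2) (5,0) (5,1) (5,2)

Answer: 8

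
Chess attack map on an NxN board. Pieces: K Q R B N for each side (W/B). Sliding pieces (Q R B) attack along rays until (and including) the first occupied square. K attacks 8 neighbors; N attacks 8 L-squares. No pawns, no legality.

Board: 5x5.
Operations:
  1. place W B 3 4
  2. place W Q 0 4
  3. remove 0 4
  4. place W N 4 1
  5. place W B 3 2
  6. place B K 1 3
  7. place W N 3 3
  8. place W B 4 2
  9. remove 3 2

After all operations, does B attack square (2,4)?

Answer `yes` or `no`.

Op 1: place WB@(3,4)
Op 2: place WQ@(0,4)
Op 3: remove (0,4)
Op 4: place WN@(4,1)
Op 5: place WB@(3,2)
Op 6: place BK@(1,3)
Op 7: place WN@(3,3)
Op 8: place WB@(4,2)
Op 9: remove (3,2)
Per-piece attacks for B:
  BK@(1,3): attacks (1,4) (1,2) (2,3) (0,3) (2,4) (2,2) (0,4) (0,2)
B attacks (2,4): yes

Answer: yes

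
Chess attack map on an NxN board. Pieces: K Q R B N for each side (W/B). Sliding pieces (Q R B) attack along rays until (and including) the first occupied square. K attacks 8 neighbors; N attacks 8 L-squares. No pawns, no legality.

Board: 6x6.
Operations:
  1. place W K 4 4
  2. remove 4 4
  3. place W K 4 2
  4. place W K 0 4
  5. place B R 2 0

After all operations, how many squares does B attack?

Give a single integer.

Answer: 10

Derivation:
Op 1: place WK@(4,4)
Op 2: remove (4,4)
Op 3: place WK@(4,2)
Op 4: place WK@(0,4)
Op 5: place BR@(2,0)
Per-piece attacks for B:
  BR@(2,0): attacks (2,1) (2,2) (2,3) (2,4) (2,5) (3,0) (4,0) (5,0) (1,0) (0,0)
Union (10 distinct): (0,0) (1,0) (2,1) (2,2) (2,3) (2,4) (2,5) (3,0) (4,0) (5,0)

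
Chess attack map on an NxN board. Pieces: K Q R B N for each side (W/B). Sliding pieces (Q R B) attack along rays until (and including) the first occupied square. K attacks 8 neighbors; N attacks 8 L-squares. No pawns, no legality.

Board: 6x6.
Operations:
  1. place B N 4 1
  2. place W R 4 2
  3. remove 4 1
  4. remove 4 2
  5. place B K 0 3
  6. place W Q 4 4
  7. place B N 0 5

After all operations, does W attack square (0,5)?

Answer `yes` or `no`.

Answer: no

Derivation:
Op 1: place BN@(4,1)
Op 2: place WR@(4,2)
Op 3: remove (4,1)
Op 4: remove (4,2)
Op 5: place BK@(0,3)
Op 6: place WQ@(4,4)
Op 7: place BN@(0,5)
Per-piece attacks for W:
  WQ@(4,4): attacks (4,5) (4,3) (4,2) (4,1) (4,0) (5,4) (3,4) (2,4) (1,4) (0,4) (5,5) (5,3) (3,5) (3,3) (2,2) (1,1) (0,0)
W attacks (0,5): no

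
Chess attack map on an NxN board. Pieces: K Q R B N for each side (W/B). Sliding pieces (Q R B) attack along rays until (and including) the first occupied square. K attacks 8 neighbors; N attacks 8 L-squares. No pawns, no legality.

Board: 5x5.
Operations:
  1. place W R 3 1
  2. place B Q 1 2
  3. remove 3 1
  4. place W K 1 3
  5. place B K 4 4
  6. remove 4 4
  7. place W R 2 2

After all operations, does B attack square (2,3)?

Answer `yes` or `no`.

Answer: yes

Derivation:
Op 1: place WR@(3,1)
Op 2: place BQ@(1,2)
Op 3: remove (3,1)
Op 4: place WK@(1,3)
Op 5: place BK@(4,4)
Op 6: remove (4,4)
Op 7: place WR@(2,2)
Per-piece attacks for B:
  BQ@(1,2): attacks (1,3) (1,1) (1,0) (2,2) (0,2) (2,3) (3,4) (2,1) (3,0) (0,3) (0,1) [ray(0,1) blocked at (1,3); ray(1,0) blocked at (2,2)]
B attacks (2,3): yes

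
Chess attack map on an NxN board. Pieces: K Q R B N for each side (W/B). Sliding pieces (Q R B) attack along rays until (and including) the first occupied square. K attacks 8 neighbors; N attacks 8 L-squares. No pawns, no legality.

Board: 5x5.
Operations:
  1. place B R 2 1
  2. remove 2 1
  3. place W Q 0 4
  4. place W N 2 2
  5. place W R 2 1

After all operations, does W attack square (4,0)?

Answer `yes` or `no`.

Op 1: place BR@(2,1)
Op 2: remove (2,1)
Op 3: place WQ@(0,4)
Op 4: place WN@(2,2)
Op 5: place WR@(2,1)
Per-piece attacks for W:
  WQ@(0,4): attacks (0,3) (0,2) (0,1) (0,0) (1,4) (2,4) (3,4) (4,4) (1,3) (2,2) [ray(1,-1) blocked at (2,2)]
  WR@(2,1): attacks (2,2) (2,0) (3,1) (4,1) (1,1) (0,1) [ray(0,1) blocked at (2,2)]
  WN@(2,2): attacks (3,4) (4,3) (1,4) (0,3) (3,0) (4,1) (1,0) (0,1)
W attacks (4,0): no

Answer: no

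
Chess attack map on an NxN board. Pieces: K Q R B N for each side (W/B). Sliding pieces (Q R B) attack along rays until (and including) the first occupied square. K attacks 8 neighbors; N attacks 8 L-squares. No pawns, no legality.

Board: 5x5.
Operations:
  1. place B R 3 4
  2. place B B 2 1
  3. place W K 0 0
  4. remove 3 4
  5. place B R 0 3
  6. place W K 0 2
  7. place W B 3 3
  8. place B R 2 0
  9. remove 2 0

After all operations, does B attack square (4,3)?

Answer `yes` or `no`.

Op 1: place BR@(3,4)
Op 2: place BB@(2,1)
Op 3: place WK@(0,0)
Op 4: remove (3,4)
Op 5: place BR@(0,3)
Op 6: place WK@(0,2)
Op 7: place WB@(3,3)
Op 8: place BR@(2,0)
Op 9: remove (2,0)
Per-piece attacks for B:
  BR@(0,3): attacks (0,4) (0,2) (1,3) (2,3) (3,3) [ray(0,-1) blocked at (0,2); ray(1,0) blocked at (3,3)]
  BB@(2,1): attacks (3,2) (4,3) (3,0) (1,2) (0,3) (1,0) [ray(-1,1) blocked at (0,3)]
B attacks (4,3): yes

Answer: yes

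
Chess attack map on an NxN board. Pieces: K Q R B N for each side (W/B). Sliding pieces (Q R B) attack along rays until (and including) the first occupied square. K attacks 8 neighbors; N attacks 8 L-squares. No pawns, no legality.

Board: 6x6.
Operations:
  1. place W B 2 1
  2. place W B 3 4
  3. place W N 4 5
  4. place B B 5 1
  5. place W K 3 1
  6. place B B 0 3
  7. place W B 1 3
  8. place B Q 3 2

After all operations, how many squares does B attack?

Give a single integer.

Op 1: place WB@(2,1)
Op 2: place WB@(3,4)
Op 3: place WN@(4,5)
Op 4: place BB@(5,1)
Op 5: place WK@(3,1)
Op 6: place BB@(0,3)
Op 7: place WB@(1,3)
Op 8: place BQ@(3,2)
Per-piece attacks for B:
  BB@(0,3): attacks (1,4) (2,5) (1,2) (2,1) [ray(1,-1) blocked at (2,1)]
  BQ@(3,2): attacks (3,3) (3,4) (3,1) (4,2) (5,2) (2,2) (1,2) (0,2) (4,3) (5,4) (4,1) (5,0) (2,3) (1,4) (0,5) (2,1) [ray(0,1) blocked at (3,4); ray(0,-1) blocked at (3,1); ray(-1,-1) blocked at (2,1)]
  BB@(5,1): attacks (4,2) (3,3) (2,4) (1,5) (4,0)
Union (20 distinct): (0,2) (0,5) (1,2) (1,4) (1,5) (2,1) (2,2) (2,3) (2,4) (2,5) (3,1) (3,3) (3,4) (4,0) (4,1) (4,2) (4,3) (5,0) (5,2) (5,4)

Answer: 20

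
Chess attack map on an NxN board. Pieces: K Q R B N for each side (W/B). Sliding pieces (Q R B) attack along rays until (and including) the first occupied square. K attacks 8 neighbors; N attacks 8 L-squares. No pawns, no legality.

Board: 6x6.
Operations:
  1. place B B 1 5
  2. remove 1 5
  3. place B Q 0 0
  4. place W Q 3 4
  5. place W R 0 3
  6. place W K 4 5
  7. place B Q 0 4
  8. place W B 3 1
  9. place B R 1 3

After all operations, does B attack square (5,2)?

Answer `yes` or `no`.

Answer: no

Derivation:
Op 1: place BB@(1,5)
Op 2: remove (1,5)
Op 3: place BQ@(0,0)
Op 4: place WQ@(3,4)
Op 5: place WR@(0,3)
Op 6: place WK@(4,5)
Op 7: place BQ@(0,4)
Op 8: place WB@(3,1)
Op 9: place BR@(1,3)
Per-piece attacks for B:
  BQ@(0,0): attacks (0,1) (0,2) (0,3) (1,0) (2,0) (3,0) (4,0) (5,0) (1,1) (2,2) (3,3) (4,4) (5,5) [ray(0,1) blocked at (0,3)]
  BQ@(0,4): attacks (0,5) (0,3) (1,4) (2,4) (3,4) (1,5) (1,3) [ray(0,-1) blocked at (0,3); ray(1,0) blocked at (3,4); ray(1,-1) blocked at (1,3)]
  BR@(1,3): attacks (1,4) (1,5) (1,2) (1,1) (1,0) (2,3) (3,3) (4,3) (5,3) (0,3) [ray(-1,0) blocked at (0,3)]
B attacks (5,2): no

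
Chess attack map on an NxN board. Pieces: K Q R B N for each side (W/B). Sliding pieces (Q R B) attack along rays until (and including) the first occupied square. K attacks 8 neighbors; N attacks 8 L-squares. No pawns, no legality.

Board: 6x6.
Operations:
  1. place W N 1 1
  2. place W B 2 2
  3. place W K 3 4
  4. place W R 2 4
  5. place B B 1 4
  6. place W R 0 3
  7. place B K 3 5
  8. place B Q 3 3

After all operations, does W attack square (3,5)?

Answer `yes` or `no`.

Answer: yes

Derivation:
Op 1: place WN@(1,1)
Op 2: place WB@(2,2)
Op 3: place WK@(3,4)
Op 4: place WR@(2,4)
Op 5: place BB@(1,4)
Op 6: place WR@(0,3)
Op 7: place BK@(3,5)
Op 8: place BQ@(3,3)
Per-piece attacks for W:
  WR@(0,3): attacks (0,4) (0,5) (0,2) (0,1) (0,0) (1,3) (2,3) (3,3) [ray(1,0) blocked at (3,3)]
  WN@(1,1): attacks (2,3) (3,2) (0,3) (3,0)
  WB@(2,2): attacks (3,3) (3,1) (4,0) (1,3) (0,4) (1,1) [ray(1,1) blocked at (3,3); ray(-1,-1) blocked at (1,1)]
  WR@(2,4): attacks (2,5) (2,3) (2,2) (3,4) (1,4) [ray(0,-1) blocked at (2,2); ray(1,0) blocked at (3,4); ray(-1,0) blocked at (1,4)]
  WK@(3,4): attacks (3,5) (3,3) (4,4) (2,4) (4,5) (4,3) (2,5) (2,3)
W attacks (3,5): yes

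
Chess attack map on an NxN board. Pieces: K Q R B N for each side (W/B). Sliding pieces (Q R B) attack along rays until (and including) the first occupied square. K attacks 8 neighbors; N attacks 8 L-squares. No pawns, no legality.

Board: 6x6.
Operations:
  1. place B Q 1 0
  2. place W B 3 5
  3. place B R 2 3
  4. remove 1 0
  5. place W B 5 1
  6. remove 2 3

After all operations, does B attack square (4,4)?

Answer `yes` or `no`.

Answer: no

Derivation:
Op 1: place BQ@(1,0)
Op 2: place WB@(3,5)
Op 3: place BR@(2,3)
Op 4: remove (1,0)
Op 5: place WB@(5,1)
Op 6: remove (2,3)
Per-piece attacks for B:
B attacks (4,4): no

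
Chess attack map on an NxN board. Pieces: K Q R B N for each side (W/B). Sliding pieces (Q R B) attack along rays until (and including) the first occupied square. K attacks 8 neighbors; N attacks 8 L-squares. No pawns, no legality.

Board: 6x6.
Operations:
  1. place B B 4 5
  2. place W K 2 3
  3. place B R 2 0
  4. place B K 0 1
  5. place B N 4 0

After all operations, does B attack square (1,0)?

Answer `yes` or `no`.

Op 1: place BB@(4,5)
Op 2: place WK@(2,3)
Op 3: place BR@(2,0)
Op 4: place BK@(0,1)
Op 5: place BN@(4,0)
Per-piece attacks for B:
  BK@(0,1): attacks (0,2) (0,0) (1,1) (1,2) (1,0)
  BR@(2,0): attacks (2,1) (2,2) (2,3) (3,0) (4,0) (1,0) (0,0) [ray(0,1) blocked at (2,3); ray(1,0) blocked at (4,0)]
  BN@(4,0): attacks (5,2) (3,2) (2,1)
  BB@(4,5): attacks (5,4) (3,4) (2,3) [ray(-1,-1) blocked at (2,3)]
B attacks (1,0): yes

Answer: yes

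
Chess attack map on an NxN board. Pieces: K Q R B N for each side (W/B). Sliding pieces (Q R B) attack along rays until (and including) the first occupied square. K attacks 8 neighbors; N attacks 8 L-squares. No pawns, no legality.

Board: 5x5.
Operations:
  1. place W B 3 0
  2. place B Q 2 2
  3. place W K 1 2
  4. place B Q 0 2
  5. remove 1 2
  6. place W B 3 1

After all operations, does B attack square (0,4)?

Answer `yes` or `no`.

Answer: yes

Derivation:
Op 1: place WB@(3,0)
Op 2: place BQ@(2,2)
Op 3: place WK@(1,2)
Op 4: place BQ@(0,2)
Op 5: remove (1,2)
Op 6: place WB@(3,1)
Per-piece attacks for B:
  BQ@(0,2): attacks (0,3) (0,4) (0,1) (0,0) (1,2) (2,2) (1,3) (2,4) (1,1) (2,0) [ray(1,0) blocked at (2,2)]
  BQ@(2,2): attacks (2,3) (2,4) (2,1) (2,0) (3,2) (4,2) (1,2) (0,2) (3,3) (4,4) (3,1) (1,3) (0,4) (1,1) (0,0) [ray(-1,0) blocked at (0,2); ray(1,-1) blocked at (3,1)]
B attacks (0,4): yes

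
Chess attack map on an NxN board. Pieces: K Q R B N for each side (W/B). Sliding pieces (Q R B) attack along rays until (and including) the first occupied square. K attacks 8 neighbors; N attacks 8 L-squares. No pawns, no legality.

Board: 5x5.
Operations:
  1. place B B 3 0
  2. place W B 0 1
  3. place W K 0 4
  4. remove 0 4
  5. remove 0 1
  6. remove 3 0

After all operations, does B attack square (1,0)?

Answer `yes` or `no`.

Op 1: place BB@(3,0)
Op 2: place WB@(0,1)
Op 3: place WK@(0,4)
Op 4: remove (0,4)
Op 5: remove (0,1)
Op 6: remove (3,0)
Per-piece attacks for B:
B attacks (1,0): no

Answer: no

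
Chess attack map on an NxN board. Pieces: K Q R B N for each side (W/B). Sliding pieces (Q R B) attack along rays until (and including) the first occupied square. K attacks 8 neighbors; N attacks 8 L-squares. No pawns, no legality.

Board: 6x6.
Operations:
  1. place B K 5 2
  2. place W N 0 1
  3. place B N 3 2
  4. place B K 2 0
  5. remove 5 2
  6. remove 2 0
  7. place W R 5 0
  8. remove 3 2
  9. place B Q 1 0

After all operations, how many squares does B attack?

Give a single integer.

Op 1: place BK@(5,2)
Op 2: place WN@(0,1)
Op 3: place BN@(3,2)
Op 4: place BK@(2,0)
Op 5: remove (5,2)
Op 6: remove (2,0)
Op 7: place WR@(5,0)
Op 8: remove (3,2)
Op 9: place BQ@(1,0)
Per-piece attacks for B:
  BQ@(1,0): attacks (1,1) (1,2) (1,3) (1,4) (1,5) (2,0) (3,0) (4,0) (5,0) (0,0) (2,1) (3,2) (4,3) (5,4) (0,1) [ray(1,0) blocked at (5,0); ray(-1,1) blocked at (0,1)]
Union (15 distinct): (0,0) (0,1) (1,1) (1,2) (1,3) (1,4) (1,5) (2,0) (2,1) (3,0) (3,2) (4,0) (4,3) (5,0) (5,4)

Answer: 15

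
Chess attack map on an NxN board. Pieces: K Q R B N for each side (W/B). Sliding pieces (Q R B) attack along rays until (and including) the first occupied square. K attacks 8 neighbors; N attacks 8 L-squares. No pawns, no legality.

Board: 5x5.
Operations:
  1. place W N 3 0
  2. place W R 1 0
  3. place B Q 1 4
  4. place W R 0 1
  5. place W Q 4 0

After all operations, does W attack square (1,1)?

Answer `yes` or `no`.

Answer: yes

Derivation:
Op 1: place WN@(3,0)
Op 2: place WR@(1,0)
Op 3: place BQ@(1,4)
Op 4: place WR@(0,1)
Op 5: place WQ@(4,0)
Per-piece attacks for W:
  WR@(0,1): attacks (0,2) (0,3) (0,4) (0,0) (1,1) (2,1) (3,1) (4,1)
  WR@(1,0): attacks (1,1) (1,2) (1,3) (1,4) (2,0) (3,0) (0,0) [ray(0,1) blocked at (1,4); ray(1,0) blocked at (3,0)]
  WN@(3,0): attacks (4,2) (2,2) (1,1)
  WQ@(4,0): attacks (4,1) (4,2) (4,3) (4,4) (3,0) (3,1) (2,2) (1,3) (0,4) [ray(-1,0) blocked at (3,0)]
W attacks (1,1): yes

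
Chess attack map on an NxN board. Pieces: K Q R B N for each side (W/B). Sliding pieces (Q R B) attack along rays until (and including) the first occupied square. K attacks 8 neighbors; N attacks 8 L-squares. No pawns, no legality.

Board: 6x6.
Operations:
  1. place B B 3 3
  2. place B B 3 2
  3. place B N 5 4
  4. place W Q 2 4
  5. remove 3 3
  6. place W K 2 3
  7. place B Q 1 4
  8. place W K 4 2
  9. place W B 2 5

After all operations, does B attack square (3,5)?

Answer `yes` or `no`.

Op 1: place BB@(3,3)
Op 2: place BB@(3,2)
Op 3: place BN@(5,4)
Op 4: place WQ@(2,4)
Op 5: remove (3,3)
Op 6: place WK@(2,3)
Op 7: place BQ@(1,4)
Op 8: place WK@(4,2)
Op 9: place WB@(2,5)
Per-piece attacks for B:
  BQ@(1,4): attacks (1,5) (1,3) (1,2) (1,1) (1,0) (2,4) (0,4) (2,5) (2,3) (0,5) (0,3) [ray(1,0) blocked at (2,4); ray(1,1) blocked at (2,5); ray(1,-1) blocked at (2,3)]
  BB@(3,2): attacks (4,3) (5,4) (4,1) (5,0) (2,3) (2,1) (1,0) [ray(1,1) blocked at (5,4); ray(-1,1) blocked at (2,3)]
  BN@(5,4): attacks (3,5) (4,2) (3,3)
B attacks (3,5): yes

Answer: yes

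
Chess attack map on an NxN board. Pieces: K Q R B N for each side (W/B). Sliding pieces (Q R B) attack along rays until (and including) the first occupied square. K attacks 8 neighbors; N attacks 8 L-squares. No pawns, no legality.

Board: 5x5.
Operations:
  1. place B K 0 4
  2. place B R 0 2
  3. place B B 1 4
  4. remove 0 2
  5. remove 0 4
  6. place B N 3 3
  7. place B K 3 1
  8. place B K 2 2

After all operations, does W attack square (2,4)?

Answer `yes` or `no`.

Op 1: place BK@(0,4)
Op 2: place BR@(0,2)
Op 3: place BB@(1,4)
Op 4: remove (0,2)
Op 5: remove (0,4)
Op 6: place BN@(3,3)
Op 7: place BK@(3,1)
Op 8: place BK@(2,2)
Per-piece attacks for W:
W attacks (2,4): no

Answer: no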